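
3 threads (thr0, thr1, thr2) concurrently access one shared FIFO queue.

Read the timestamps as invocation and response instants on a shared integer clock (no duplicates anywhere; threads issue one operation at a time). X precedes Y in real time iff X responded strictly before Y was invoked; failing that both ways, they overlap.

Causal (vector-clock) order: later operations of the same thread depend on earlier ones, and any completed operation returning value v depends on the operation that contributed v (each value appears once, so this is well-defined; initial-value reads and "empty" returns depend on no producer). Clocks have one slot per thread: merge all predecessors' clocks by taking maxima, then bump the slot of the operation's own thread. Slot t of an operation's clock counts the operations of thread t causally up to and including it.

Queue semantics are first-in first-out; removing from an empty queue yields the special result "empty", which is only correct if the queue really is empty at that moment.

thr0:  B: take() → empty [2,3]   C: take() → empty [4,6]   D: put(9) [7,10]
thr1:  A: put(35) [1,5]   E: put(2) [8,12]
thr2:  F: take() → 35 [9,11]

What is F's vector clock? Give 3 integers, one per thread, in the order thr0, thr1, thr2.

(0, 1, 1)

no predecessors for A (invoked 1): thr1 increments from zero → (0, 1, 0)
no predecessors for B (invoked 2): thr0 increments from zero → (1, 0, 0)
VC(F, invoked at 9): max of VC(A)=(0, 1, 0), then +1 on thread thr2 → (0, 1, 1)
VC(E, invoked at 8): max of VC(A)=(0, 1, 0), then +1 on thread thr1 → (0, 2, 0)
VC(C, invoked at 4): max of VC(B)=(1, 0, 0), then +1 on thread thr0 → (2, 0, 0)
VC(D, invoked at 7): max of VC(C)=(2, 0, 0), then +1 on thread thr0 → (3, 0, 0)
target: VC(F) = (0, 1, 1)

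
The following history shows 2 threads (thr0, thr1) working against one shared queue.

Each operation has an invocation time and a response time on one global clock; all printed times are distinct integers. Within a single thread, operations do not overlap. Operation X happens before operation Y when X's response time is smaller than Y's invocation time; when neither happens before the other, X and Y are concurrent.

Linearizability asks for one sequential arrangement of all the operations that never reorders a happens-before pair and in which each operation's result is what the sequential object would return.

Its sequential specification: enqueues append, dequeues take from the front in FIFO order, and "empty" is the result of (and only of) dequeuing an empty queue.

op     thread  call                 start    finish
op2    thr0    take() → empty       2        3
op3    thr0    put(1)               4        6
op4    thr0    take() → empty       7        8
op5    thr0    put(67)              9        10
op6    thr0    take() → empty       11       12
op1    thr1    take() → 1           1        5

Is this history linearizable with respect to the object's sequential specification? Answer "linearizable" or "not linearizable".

the violation lands at event 12, op6's response at time 12: events 1..11 linearize, events 1..12 do not
every one of the 3 real-time-consistent orders over 6 completed queue ops fails the sequential spec
for example op1, op2, op3, op4, op5, op6 fails at step 1: op1 take() → 1 is not legal there
for example op2, op1, op3, op4, op5, op6 fails at step 2: op1 take() → 1 is not legal there

not linearizable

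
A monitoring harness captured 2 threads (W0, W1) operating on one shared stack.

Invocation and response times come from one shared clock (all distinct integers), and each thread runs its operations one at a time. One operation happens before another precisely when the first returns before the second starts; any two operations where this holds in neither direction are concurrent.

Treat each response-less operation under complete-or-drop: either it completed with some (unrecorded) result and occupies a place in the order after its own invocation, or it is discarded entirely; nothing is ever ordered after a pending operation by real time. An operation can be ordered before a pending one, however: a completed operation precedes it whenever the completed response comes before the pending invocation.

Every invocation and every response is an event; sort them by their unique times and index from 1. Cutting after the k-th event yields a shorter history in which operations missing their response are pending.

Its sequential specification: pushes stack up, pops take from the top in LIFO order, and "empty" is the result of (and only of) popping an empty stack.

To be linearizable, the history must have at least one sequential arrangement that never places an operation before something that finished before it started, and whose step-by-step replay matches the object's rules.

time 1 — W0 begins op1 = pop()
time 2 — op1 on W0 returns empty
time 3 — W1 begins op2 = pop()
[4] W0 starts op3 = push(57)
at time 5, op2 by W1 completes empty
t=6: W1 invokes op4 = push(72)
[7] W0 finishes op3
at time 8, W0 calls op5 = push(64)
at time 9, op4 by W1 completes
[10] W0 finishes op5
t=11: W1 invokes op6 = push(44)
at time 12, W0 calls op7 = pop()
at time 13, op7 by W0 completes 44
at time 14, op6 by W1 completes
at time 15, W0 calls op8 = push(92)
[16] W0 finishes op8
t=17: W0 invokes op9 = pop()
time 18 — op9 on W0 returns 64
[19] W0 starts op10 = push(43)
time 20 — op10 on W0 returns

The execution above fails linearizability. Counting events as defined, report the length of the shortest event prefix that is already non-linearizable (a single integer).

events 1..17 are linearizable, e.g. via op1, op2, op3, op4, op5, op6, op7, op8:
1. op1 pop() → empty, leaving stack <>
2. op2 pop() → empty, leaving stack <>
3. op3 push(57), leaving stack <57>
4. op4 push(72), leaving stack <57,72>
5. op5 push(64), leaving stack <57,72,64>
6. op6 push(44), leaving stack <57,72,64,44>
7. op7 pop() → 44, leaving stack <57,72,64>
8. op8 push(92), leaving stack <57,72,64,92>
adding event 18 (op9 responds at 18) leaves no legal real-time order
for example op1, op2, op3, op4, op5, op6, op7, op8, op9 fails at step 9: op9 pop() → 64 is not legal there
for example op1, op2, op3, op4, op5, op7, op6, op8, op9 fails at step 6: op7 pop() → 44 is not legal there

18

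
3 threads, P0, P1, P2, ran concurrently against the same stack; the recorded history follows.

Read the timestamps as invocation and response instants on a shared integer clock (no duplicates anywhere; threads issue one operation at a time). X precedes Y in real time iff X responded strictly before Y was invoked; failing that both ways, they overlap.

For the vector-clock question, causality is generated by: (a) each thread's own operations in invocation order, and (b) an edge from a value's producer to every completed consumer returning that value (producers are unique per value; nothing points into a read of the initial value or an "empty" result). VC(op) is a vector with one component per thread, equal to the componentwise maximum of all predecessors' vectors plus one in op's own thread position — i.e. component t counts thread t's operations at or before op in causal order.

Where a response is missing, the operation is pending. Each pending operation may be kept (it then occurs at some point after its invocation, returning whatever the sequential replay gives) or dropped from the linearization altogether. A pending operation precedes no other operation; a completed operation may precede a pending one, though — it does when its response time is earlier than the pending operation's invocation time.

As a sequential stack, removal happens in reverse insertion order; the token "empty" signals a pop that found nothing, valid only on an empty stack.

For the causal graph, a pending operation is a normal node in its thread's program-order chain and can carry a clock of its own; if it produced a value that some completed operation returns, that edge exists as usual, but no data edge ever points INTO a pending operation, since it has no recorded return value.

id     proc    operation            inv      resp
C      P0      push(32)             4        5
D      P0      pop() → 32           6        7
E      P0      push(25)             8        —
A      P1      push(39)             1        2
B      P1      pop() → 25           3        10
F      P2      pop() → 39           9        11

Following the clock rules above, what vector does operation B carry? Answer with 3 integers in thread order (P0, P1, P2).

(3, 2, 0)

VC(A, invoked at 1): no causal predecessors; +1 on P1 → (0, 1, 0)
VC(C, invoked at 4): no causal predecessors; +1 on P0 → (1, 0, 0)
VC(F, invoked at 9): max of VC(A)=(0, 1, 0), then +1 on thread P2 → (0, 1, 1)
VC(D, invoked at 6): max of VC(C)=(1, 0, 0), then +1 on thread P0 → (2, 0, 0)
VC(E, invoked at 8): max of VC(D)=(2, 0, 0), then +1 on thread P0 → (3, 0, 0)
VC(B, invoked at 3): max of VC(A)=(0, 1, 0), VC(E)=(3, 0, 0), then +1 on thread P1 → (3, 2, 0)
target: VC(B) = (3, 2, 0)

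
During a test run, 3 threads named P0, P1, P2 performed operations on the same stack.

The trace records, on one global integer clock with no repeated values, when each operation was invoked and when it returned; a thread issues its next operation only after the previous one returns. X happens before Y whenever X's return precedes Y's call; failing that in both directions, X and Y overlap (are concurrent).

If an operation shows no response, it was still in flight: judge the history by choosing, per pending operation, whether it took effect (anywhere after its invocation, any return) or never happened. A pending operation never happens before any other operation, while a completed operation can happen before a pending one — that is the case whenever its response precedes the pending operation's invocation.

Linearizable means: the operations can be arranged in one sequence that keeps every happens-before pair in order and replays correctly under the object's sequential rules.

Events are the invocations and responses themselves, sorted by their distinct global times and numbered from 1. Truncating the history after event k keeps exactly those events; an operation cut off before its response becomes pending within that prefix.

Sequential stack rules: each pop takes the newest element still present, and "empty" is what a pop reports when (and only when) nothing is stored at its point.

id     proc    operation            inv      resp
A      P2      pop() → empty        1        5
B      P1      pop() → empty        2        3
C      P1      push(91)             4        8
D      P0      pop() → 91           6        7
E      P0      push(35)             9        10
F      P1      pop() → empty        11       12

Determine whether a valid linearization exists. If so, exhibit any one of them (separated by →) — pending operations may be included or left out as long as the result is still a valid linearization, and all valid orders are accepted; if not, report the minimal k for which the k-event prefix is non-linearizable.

events 1..11 are fine; event 12 — the response of F at time 12 — makes the prefix non-linearizable
real-time-consistent orders of the 6 completed operations: 5 — all fail the stack replay
sample order A, B, C, D, E, F stalls at step 6 — F pop() → empty has no legal effect
sample order A, B, D, C, E, F stalls at step 3 — D pop() → 91 has no legal effect

not linearizable — minimal violating prefix: 12 events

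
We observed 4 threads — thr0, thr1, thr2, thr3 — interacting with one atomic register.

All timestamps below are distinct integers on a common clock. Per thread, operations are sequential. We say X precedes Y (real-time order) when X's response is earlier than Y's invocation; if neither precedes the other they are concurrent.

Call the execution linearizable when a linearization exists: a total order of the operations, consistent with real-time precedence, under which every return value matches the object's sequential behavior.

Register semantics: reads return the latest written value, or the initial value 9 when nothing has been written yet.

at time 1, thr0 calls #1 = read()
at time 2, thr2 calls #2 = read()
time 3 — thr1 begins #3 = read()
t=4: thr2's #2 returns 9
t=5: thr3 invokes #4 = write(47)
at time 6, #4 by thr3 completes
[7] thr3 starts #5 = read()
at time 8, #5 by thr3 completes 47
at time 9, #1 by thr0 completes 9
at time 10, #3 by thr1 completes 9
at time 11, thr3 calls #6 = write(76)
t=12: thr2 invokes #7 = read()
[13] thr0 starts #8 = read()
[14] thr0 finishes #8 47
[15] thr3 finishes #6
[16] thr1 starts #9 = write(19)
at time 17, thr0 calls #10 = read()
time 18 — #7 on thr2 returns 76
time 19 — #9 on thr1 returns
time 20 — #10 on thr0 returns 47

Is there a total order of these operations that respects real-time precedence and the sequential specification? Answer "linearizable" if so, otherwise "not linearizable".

already the first 20 events (up to #10's response at time 20) admit no linearization; the first 19 still do
400 orders of the 10 completed atomic register ops respect real time; none is legal
e.g. #1, #2, #3, #4, #5, #6, #7, #8, #9, #10: illegal at step 8, since #8 read() → 47 cannot apply there
e.g. #1, #2, #3, #4, #5, #6, #7, #8, #10, #9: illegal at step 8, since #8 read() → 47 cannot apply there

not linearizable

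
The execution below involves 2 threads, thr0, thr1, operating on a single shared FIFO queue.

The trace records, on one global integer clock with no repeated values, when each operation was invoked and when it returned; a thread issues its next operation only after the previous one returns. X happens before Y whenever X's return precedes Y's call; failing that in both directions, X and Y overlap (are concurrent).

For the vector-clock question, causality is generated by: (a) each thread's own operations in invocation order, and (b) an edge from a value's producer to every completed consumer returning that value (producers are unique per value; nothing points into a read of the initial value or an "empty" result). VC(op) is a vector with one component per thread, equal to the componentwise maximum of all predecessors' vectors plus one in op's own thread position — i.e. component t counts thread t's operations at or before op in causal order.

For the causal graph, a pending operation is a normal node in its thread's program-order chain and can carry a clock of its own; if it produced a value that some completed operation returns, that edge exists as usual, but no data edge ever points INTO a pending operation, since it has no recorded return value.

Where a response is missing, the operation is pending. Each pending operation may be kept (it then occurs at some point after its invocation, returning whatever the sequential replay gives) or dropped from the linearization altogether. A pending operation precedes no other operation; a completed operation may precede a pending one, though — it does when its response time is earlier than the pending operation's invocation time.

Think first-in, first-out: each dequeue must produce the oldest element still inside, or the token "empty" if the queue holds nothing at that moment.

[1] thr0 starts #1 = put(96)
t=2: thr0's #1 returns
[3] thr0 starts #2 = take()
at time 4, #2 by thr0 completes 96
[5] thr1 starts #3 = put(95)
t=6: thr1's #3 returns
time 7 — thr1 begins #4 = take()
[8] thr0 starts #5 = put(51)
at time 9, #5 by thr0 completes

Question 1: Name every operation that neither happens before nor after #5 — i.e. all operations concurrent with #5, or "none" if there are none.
overlap test against #5 [8,9]: concurrent iff the interval meets 8..9
#1 [1,2]: before
#2 [3,4]: before
#3 [5,6]: before
#4 [7,…): concurrent

#4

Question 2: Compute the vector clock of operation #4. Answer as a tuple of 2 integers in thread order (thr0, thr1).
#3, invoked 5, has no incoming edges; only thr1's bump applies → (0, 1)
#1, invoked 1, has no incoming edges; only thr0's bump applies → (1, 0)
#4, invoked 7, takes VC(#3)=(0, 1) under max, adds 1 for thr1 → (0, 2)
#2, invoked 3, takes VC(#1)=(1, 0) under max, adds 1 for thr0 → (2, 0)
#5, invoked 8, takes VC(#2)=(2, 0) under max, adds 1 for thr0 → (3, 0)
target: VC(#4) = (0, 2)

(0, 2)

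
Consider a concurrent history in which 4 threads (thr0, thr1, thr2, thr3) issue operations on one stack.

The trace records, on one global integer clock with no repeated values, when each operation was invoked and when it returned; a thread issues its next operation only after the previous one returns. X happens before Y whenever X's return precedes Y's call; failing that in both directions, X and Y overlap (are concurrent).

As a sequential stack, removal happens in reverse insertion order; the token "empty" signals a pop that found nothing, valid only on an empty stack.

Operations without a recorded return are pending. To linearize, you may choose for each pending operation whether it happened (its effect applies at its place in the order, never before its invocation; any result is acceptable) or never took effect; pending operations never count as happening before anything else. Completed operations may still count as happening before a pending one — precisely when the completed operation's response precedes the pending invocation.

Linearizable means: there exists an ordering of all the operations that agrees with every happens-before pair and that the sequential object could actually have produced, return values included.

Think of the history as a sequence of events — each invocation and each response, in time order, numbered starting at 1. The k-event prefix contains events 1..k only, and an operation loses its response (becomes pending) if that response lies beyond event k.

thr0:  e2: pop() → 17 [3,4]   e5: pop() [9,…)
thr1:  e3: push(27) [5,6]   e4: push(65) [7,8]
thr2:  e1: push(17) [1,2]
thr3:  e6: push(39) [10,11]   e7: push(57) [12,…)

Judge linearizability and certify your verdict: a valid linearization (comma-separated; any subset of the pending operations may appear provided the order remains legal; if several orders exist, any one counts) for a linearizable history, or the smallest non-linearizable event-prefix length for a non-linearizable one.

linearizable — witness: e1, e2, e3, e4, e5, e6

after step 1 (e1 push(17)): stack <17>
after step 2 (e2 pop() → 17): stack <>
after step 3 (e3 push(27)): stack <27>
after step 4 (e4 push(65)): stack <27,65>
after step 5 (e5 pop() (pending, included)): stack <27>
after step 6 (e6 push(39)): stack <27,39>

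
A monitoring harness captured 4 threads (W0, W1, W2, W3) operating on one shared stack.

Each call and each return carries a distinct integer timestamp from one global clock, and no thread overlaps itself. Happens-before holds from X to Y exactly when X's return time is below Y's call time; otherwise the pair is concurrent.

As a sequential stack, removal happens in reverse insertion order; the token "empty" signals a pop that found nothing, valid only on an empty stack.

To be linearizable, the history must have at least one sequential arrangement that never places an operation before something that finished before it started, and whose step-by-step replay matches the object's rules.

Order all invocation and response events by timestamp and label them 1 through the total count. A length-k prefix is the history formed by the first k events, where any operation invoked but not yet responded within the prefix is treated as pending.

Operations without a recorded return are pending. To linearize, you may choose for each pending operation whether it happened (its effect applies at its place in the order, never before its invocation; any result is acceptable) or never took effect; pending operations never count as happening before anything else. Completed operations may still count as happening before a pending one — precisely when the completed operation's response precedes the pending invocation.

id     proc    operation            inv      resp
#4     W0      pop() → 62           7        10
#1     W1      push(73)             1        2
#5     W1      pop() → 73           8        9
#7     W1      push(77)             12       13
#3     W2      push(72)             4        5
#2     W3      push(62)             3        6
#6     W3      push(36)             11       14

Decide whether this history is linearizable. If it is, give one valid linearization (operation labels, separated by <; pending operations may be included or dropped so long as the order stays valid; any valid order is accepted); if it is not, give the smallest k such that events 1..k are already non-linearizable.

through event 8 a valid linearization exists; event 9 (#5 responding at time 9) ends that
2 orders of the 4 completed stack ops respect real time; none is legal
no completion choice of the 1 pending operation (#4) rescues it — every subset was tried
take #1, #2, #3, #5 (pending dropped): step 4 already fails, because #5 pop() → 73 cannot occur there
take #1, #3, #2, #5 (pending dropped): step 4 already fails, because #5 pop() → 73 cannot occur there

not linearizable — minimal violating prefix: 9 events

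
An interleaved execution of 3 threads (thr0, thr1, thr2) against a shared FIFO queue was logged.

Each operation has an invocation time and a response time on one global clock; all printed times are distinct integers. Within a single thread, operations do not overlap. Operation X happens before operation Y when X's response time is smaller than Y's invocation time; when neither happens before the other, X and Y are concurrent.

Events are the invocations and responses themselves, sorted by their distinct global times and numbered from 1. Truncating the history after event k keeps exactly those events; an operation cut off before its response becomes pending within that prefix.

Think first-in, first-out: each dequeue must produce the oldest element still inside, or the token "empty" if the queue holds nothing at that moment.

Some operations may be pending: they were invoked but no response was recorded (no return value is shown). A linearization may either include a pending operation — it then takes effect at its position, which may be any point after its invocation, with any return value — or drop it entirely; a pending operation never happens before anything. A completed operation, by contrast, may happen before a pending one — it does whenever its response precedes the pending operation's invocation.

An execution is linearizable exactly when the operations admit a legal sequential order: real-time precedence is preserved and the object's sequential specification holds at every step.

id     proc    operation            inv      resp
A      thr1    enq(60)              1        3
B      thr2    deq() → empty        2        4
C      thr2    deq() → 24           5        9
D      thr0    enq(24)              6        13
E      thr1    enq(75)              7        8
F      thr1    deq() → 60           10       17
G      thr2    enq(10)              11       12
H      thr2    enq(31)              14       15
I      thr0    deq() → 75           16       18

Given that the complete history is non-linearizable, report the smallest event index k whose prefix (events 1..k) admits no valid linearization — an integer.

events 1..8 are still linearizable — one witness is B, A, C, D, E:
after step 1 (B deq() → empty): queue <>
after step 2 (A enq(60)): queue <60>
after step 3 (C deq() (pending, included)): queue <>
after step 4 (D enq(24) (pending, included)): queue <24>
after step 5 (E enq(75)): queue <24,75>
event 9 — C's response, time 9 — after it, nothing linearizes
include/drop combinations of the 1 pending operation (D) were all tried; none helps
for example A, B, C, E (pending dropped) fails at step 2: B deq() → empty is not legal there
for example A, B, E, C (pending dropped) fails at step 2: B deq() → empty is not legal there

9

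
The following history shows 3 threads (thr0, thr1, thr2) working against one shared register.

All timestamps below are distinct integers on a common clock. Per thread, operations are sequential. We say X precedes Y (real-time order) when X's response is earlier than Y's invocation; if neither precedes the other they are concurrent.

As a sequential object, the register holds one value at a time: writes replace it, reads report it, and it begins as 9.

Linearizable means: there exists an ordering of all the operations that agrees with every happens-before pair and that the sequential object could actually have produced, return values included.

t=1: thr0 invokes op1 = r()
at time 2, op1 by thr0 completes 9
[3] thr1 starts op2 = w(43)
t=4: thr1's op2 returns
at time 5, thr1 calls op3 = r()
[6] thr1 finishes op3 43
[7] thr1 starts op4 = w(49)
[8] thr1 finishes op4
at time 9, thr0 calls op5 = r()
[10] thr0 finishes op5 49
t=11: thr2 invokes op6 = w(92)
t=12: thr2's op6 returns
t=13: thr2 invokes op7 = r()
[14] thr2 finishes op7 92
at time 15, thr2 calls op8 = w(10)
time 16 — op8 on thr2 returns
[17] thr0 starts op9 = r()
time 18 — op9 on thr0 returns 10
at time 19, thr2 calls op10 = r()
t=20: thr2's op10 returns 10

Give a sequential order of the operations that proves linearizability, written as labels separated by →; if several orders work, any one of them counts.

op1 → op2 → op3 → op4 → op5 → op6 → op7 → op8 → op9 → op10

after step 1 (op1 r() → 9): value 9
after step 2 (op2 w(43)): value 43
after step 3 (op3 r() → 43): value 43
after step 4 (op4 w(49)): value 49
after step 5 (op5 r() → 49): value 49
after step 6 (op6 w(92)): value 92
after step 7 (op7 r() → 92): value 92
after step 8 (op8 w(10)): value 10
after step 9 (op9 r() → 10): value 10
after step 10 (op10 r() → 10): value 10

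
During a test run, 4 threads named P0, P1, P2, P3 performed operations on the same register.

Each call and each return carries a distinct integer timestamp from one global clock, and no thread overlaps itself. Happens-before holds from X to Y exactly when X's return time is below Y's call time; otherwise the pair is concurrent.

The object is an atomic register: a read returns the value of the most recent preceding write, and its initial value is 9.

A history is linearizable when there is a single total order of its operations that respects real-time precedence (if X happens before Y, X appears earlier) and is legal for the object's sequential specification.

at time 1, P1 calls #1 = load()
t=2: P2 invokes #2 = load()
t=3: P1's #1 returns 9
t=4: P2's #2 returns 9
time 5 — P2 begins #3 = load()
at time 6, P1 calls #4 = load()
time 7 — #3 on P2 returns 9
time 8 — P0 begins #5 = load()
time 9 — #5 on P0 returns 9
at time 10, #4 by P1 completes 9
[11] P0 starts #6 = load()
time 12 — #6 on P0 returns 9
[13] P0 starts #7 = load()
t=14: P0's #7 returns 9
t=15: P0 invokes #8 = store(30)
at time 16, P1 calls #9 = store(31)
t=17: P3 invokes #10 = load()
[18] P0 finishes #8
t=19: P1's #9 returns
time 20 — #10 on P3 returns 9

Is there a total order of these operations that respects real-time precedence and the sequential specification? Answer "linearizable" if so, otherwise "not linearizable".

linearizable

one valid linearization: #1, #2, #3, #4, #5, #6, #7, #10, #8, #9
step 1: #1 load() → 9 — value 9
step 2: #2 load() → 9 — value 9
step 3: #3 load() → 9 — value 9
step 4: #4 load() → 9 — value 9
step 5: #5 load() → 9 — value 9
step 6: #6 load() → 9 — value 9
step 7: #7 load() → 9 — value 9
step 8: #10 load() → 9 — value 9
step 9: #8 store(30) — value 30
step 10: #9 store(31) — value 31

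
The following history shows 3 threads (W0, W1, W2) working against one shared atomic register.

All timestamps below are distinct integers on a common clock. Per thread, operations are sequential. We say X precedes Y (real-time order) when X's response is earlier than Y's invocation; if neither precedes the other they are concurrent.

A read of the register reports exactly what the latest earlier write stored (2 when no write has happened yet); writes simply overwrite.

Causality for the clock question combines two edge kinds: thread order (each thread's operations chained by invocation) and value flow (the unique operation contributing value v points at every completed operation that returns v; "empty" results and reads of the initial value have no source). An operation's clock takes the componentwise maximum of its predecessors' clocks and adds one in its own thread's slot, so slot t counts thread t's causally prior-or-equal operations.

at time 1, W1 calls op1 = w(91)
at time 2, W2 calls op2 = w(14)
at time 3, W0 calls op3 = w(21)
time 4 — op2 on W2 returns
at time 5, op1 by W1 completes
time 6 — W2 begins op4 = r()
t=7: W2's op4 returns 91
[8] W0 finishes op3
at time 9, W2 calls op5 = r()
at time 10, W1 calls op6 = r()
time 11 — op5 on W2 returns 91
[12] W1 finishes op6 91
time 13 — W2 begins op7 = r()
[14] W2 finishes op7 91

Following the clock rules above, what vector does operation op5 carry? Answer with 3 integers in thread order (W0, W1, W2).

(0, 1, 3)

no predecessors for op2 (invoked 2): W2 increments from zero → (0, 0, 1)
no predecessors for op1 (invoked 1): W1 increments from zero → (0, 1, 0)
no predecessors for op3 (invoked 3): W0 increments from zero → (1, 0, 0)
op6 (invocation 10): componentwise max over VC(op1)=(0, 1, 0), +1 at W1, giving (0, 2, 0)
op4 (invocation 6): componentwise max over VC(op1)=(0, 1, 0), VC(op2)=(0, 0, 1), +1 at W2, giving (0, 1, 2)
op5 (invocation 9): componentwise max over VC(op1)=(0, 1, 0), VC(op4)=(0, 1, 2), +1 at W2, giving (0, 1, 3)
op7 (invocation 13): componentwise max over VC(op1)=(0, 1, 0), VC(op5)=(0, 1, 3), +1 at W2, giving (0, 1, 4)
target: VC(op5) = (0, 1, 3)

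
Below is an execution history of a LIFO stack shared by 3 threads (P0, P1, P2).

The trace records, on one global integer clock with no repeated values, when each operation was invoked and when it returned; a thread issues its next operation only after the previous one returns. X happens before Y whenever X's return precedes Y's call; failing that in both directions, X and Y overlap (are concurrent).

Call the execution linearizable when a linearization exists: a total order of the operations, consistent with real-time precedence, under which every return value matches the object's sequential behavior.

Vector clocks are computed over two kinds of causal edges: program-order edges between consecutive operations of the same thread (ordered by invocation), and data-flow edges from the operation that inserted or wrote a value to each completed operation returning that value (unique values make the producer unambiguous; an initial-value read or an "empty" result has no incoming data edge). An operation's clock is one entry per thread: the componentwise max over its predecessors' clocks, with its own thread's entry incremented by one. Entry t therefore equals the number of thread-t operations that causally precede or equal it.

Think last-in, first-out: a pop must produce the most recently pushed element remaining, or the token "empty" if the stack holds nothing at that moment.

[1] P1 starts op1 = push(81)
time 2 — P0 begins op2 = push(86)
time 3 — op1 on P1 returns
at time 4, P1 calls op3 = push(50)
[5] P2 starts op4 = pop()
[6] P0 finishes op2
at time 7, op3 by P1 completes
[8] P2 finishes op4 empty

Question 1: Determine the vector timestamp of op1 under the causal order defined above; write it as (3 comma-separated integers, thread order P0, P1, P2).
Answer: (0, 1, 0)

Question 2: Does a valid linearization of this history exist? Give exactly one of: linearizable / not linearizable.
not linearizable

events 1..7 are fine; event 8 — the response of op4 at time 8 — makes the prefix non-linearizable
every one of the 8 real-time-consistent orders over 4 completed LIFO stack ops fails the sequential spec
one such order, op1, op2, op3, op4, breaks at step 4 where op4 pop() → empty is illegal
one such order, op1, op2, op4, op3, breaks at step 3 where op4 pop() → empty is illegal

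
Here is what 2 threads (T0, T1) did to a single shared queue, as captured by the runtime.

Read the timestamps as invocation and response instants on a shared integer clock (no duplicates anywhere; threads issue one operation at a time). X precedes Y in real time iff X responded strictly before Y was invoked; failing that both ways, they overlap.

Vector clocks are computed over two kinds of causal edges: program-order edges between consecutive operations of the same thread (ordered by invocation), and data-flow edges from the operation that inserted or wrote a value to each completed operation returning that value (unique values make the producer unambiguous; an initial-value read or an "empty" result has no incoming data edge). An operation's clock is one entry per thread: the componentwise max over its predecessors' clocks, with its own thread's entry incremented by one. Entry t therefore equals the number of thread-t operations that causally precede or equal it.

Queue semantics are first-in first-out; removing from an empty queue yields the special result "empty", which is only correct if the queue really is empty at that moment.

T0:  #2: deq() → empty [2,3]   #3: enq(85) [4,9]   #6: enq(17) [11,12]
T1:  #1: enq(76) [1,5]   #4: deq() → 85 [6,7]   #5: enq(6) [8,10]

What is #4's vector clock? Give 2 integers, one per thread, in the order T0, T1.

(2, 2)

#1, invoked 1, has no incoming edges; only T1's bump applies → (0, 1)
#2, invoked 2, has no incoming edges; only T0's bump applies → (1, 0)
invoked at 4, #3 merges VC(#2)=(1, 0) and bumps T0's slot → (2, 0)
invoked at 11, #6 merges VC(#3)=(2, 0) and bumps T0's slot → (3, 0)
invoked at 6, #4 merges VC(#1)=(0, 1), VC(#3)=(2, 0) and bumps T1's slot → (2, 2)
invoked at 8, #5 merges VC(#4)=(2, 2) and bumps T1's slot → (2, 3)
target: VC(#4) = (2, 2)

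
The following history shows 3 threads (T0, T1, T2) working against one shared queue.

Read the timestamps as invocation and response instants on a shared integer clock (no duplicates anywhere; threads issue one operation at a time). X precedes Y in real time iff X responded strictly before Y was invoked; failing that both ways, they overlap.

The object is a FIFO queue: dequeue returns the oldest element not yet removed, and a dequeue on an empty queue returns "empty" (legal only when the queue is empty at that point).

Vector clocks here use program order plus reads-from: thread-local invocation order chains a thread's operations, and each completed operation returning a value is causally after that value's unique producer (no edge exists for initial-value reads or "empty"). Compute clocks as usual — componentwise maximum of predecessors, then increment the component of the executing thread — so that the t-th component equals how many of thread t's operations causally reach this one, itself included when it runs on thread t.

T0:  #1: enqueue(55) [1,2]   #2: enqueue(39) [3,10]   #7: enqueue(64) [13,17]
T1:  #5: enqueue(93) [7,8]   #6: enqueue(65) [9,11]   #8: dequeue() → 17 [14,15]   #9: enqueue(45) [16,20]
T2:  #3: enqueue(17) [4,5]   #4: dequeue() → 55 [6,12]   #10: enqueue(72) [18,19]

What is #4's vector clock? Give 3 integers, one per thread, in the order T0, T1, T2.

root op #3, invoked 4: fresh clock plus T2's own tick → (0, 0, 1)
root op #5, invoked 7: fresh clock plus T1's own tick → (0, 1, 0)
root op #1, invoked 1: fresh clock plus T0's own tick → (1, 0, 0)
from VC(#5)=(0, 1, 0), #6 (invoked 9) maxes components and bumps T1 → (0, 2, 0)
from VC(#1)=(1, 0, 0), #2 (invoked 3) maxes components and bumps T0 → (2, 0, 0)
from VC(#1)=(1, 0, 0), VC(#3)=(0, 0, 1), #4 (invoked 6) maxes components and bumps T2 → (1, 0, 2)
from VC(#2)=(2, 0, 0), #7 (invoked 13) maxes components and bumps T0 → (3, 0, 0)
from VC(#3)=(0, 0, 1), VC(#6)=(0, 2, 0), #8 (invoked 14) maxes components and bumps T1 → (0, 3, 1)
from VC(#4)=(1, 0, 2), #10 (invoked 18) maxes components and bumps T2 → (1, 0, 3)
from VC(#8)=(0, 3, 1), #9 (invoked 16) maxes components and bumps T1 → (0, 4, 1)
target: VC(#4) = (1, 0, 2)

(1, 0, 2)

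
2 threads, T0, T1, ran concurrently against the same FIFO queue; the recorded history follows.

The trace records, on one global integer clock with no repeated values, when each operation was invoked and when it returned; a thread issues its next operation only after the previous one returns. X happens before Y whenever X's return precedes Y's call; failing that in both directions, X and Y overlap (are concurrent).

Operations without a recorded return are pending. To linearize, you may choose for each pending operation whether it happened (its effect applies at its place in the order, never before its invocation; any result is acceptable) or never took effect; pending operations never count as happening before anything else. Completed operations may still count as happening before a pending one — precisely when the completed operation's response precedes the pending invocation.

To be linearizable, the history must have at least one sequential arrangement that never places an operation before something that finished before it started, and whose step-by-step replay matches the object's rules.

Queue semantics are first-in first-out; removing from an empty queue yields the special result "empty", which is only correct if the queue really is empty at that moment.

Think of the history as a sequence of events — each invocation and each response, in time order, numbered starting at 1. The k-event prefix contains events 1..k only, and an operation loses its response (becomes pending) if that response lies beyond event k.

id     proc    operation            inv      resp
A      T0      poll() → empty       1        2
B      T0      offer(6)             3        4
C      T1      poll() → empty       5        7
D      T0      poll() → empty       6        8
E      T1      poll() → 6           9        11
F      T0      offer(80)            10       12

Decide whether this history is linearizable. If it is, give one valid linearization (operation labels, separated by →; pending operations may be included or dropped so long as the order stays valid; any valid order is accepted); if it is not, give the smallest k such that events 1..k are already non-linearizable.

not linearizable — minimal violating prefix: 8 events

already the first 8 events (up to D's response at time 8) admit no linearization; the first 7 still do
real-time-consistent orders of the 4 completed operations: 2 — all fail the FIFO queue replay
e.g. A, B, C, D: illegal at step 3, since C poll() → empty cannot apply there
e.g. A, B, D, C: illegal at step 3, since D poll() → empty cannot apply there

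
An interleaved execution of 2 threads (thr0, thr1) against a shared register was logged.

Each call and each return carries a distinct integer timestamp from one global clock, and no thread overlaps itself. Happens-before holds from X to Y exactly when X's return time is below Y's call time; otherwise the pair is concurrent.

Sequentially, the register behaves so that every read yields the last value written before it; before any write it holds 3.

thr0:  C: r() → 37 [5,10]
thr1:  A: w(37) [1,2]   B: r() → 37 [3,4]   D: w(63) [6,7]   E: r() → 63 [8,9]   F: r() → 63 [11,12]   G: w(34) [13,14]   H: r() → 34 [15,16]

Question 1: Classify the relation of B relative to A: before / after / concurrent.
after

B spans [3,4], A spans [1,2]
resp(A)=2 < inv(B)=3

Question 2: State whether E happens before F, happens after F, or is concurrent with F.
before

E spans [8,9], F spans [11,12]
resp(E)=9 < inv(F)=11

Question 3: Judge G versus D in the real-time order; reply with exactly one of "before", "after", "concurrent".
after

G spans [13,14], D spans [6,7]
resp(D)=7 < inv(G)=13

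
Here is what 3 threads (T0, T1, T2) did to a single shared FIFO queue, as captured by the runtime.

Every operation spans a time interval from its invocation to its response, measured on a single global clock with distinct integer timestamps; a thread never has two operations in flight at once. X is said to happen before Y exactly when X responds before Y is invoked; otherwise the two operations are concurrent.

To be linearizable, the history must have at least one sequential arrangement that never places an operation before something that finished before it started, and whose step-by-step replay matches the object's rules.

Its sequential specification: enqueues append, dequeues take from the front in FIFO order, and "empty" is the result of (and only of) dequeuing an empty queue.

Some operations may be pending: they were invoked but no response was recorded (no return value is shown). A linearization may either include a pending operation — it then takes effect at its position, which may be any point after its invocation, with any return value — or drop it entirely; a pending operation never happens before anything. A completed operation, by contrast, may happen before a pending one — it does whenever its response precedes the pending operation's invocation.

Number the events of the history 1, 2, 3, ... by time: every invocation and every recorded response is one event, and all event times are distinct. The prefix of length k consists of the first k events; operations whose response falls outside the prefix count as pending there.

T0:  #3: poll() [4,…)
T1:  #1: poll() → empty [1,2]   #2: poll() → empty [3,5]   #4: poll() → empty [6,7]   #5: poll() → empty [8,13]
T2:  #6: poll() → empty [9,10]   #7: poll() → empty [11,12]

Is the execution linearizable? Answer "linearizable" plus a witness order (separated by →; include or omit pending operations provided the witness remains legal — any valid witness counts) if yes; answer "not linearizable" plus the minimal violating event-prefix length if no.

step 1: #1 poll() → empty — queue <>
step 2: #2 poll() → empty — queue <>
step 3: #3 poll() (pending, included) — queue <>
step 4: #4 poll() → empty — queue <>
step 5: #5 poll() → empty — queue <>
step 6: #6 poll() → empty — queue <>
step 7: #7 poll() → empty — queue <>

linearizable — witness: #1 → #2 → #3 → #4 → #5 → #6 → #7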